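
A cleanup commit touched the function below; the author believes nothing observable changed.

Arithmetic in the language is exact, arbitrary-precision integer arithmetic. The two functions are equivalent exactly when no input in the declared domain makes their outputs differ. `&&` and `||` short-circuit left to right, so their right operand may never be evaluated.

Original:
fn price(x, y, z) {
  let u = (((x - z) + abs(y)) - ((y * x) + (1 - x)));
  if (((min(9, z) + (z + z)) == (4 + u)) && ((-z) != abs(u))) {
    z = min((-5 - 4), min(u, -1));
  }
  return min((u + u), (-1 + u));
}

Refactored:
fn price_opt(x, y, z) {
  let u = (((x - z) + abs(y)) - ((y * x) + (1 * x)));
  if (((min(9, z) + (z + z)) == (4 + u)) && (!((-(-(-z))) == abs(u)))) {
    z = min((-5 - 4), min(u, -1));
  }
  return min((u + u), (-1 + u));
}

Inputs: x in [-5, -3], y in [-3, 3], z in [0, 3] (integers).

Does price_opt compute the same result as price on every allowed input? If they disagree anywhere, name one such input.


There is a counterexample at x=-5, y=-3, z=0: -46 on one side, -24 on the other.
price: u := -23 | (((min(9, z) + (z + z)) == (4 + u)) && ((-z) != abs(u))): false | result -46
price_opt: u := -12 | (((min(9, z) + (z + z)) == (4 + u)) && (!((-(-(-z))) == abs(u)))): false | result -24
verdict: not equivalent; witness: x=-5, y=-3, z=0


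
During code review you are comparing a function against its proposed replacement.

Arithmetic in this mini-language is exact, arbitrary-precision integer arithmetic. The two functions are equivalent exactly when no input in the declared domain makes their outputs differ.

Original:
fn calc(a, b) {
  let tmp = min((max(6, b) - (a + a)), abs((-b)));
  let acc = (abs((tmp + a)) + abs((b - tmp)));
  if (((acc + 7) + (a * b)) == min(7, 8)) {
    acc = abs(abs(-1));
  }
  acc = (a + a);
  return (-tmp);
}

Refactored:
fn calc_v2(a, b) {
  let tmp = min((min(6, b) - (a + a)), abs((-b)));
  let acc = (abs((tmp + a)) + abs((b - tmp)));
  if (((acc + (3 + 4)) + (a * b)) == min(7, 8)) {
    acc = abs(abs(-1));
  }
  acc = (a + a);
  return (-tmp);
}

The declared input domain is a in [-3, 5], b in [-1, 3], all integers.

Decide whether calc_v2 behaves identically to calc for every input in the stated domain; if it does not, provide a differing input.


The rewrite breaks on a=0, b=-1, where the results are -1 and 1.
calc: tmp=1, then acc=3, then (((acc + 7) + (a * b)) == min(7, 8)) is false, then acc=0, then returns -1
calc_v2: tmp=-1, then acc=1, then (((acc + (3 + 4)) + (a * b)) == min(7, 8)) is false, then acc=0, then returns 1
verdict: not equivalent; witness: a=0, b=-1


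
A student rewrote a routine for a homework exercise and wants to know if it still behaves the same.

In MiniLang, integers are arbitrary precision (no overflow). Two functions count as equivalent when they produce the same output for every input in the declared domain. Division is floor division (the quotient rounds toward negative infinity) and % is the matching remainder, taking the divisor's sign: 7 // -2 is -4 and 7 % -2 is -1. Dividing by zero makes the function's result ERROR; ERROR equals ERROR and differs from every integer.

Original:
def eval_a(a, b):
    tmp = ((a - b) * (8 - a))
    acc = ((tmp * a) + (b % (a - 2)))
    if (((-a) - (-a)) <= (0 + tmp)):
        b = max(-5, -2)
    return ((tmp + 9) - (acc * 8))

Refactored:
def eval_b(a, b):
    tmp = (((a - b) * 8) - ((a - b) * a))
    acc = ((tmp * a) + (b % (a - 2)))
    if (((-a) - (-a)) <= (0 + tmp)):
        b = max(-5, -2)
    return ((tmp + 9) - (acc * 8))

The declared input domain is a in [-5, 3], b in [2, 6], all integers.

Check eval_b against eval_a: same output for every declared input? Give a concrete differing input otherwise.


Reading the diff, among the changes: arithmetic usage differs.
As a probe, take a=0, b=2: eval_a runs tmp=-16, then acc=0, then (((-a) - (-a)) <= (0 + tmp)) is false, then returns -7; eval_b runs tmp=-16, then acc=0, then (((-a) - (-a)) <= (0 + tmp)) is false, then returns -7; both end at -7.
Checked all 45 inputs in the declared domain: the outputs agree on every one.
verdict: equivalent


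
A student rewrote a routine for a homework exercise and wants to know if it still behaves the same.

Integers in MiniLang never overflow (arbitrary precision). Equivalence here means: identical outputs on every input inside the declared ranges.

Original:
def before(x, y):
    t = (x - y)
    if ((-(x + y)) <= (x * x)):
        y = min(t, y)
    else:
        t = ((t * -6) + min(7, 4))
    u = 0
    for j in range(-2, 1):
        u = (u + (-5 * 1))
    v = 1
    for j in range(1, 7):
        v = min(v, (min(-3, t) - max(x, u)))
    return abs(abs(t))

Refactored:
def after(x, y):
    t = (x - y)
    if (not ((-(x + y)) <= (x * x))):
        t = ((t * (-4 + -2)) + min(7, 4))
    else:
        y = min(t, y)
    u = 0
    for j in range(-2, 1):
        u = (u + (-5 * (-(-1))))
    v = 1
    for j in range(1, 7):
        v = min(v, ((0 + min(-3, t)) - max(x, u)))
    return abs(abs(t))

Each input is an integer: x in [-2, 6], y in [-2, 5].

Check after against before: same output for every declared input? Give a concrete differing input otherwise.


Comparing the listings, the differences include: constant usage differs; arithmetic usage differs; boolean connective usage differs.
Spot check at x=5, y=-2 — before: t=7, then ((-(x + y)) <= (x * x)) is true, then y=-2, then u=0, then (j=-2), then u=-5, then (j=-1), then u=-10, then (j=0), then u=-15, then v=1, then (j=1), then v=-8, then (j=2), then v=-8, then (j=3), then v=-8, then (j=4), then v=-8, then (j=5), then v=-8, then (j=6), then v=-8, then returns 7. after: t=7, then (not ((-(x + y)) <= (x * x))) is false, then y=-2, then u=0, then (j=-2), then u=-5, then (j=-1), then u=-10, then (j=0), then u=-15, then v=1, then (j=1), then v=-8, then (j=2), then v=-8, then (j=3), then v=-8, then (j=4), then v=-8, then (j=5), then v=-8, then (j=6), then v=-8, then returns 7. Both give 7.
An exhaustive pass over the 72 declared inputs shows identical outputs.
verdict: equivalent


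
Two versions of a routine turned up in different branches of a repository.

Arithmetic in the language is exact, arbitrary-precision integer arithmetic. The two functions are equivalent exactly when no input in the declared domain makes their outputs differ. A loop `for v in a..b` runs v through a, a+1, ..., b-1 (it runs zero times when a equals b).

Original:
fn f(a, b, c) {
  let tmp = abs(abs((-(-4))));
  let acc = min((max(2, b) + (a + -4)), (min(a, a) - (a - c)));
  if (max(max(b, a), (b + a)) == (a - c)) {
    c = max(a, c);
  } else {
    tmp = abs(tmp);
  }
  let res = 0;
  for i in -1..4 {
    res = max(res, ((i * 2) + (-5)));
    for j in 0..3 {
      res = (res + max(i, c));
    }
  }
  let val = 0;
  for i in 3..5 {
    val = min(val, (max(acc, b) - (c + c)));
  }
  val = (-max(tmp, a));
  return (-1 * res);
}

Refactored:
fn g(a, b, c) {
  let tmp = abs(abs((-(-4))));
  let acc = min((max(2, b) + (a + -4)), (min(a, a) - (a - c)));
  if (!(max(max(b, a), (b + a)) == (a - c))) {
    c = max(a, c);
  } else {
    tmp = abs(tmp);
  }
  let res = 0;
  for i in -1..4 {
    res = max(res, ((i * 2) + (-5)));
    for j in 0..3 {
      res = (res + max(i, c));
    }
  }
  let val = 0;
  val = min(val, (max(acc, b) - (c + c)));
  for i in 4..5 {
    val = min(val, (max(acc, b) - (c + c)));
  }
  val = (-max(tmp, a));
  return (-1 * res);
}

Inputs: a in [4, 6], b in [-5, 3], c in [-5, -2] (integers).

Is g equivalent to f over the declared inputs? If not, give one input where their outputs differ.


There is a counterexample at a=4, b=-5, c=-5: -15 on one side, -60 on the other.
f: tmp=4, then acc=-5, then (max(max(b, a), (b + a)) == (a - c)) is false, then tmp=4, then res=0, then (i=-1), then res=0, then (j=0), then res=-1, then (j=1), then res=-2, then (j=2), then res=-3, then (i=0), then res=-3, then (j=0), then res=-3, then (j=1), then res=-3, then (j=2), then res=-3, then (i=1), then res=-3, then (j=0), then res=-2, then (j=1), then res=-1, then (j=2), then res=0, then (i=2), then res=0, then (j=0), then res=2, then (j=1), then res=4, then (j=2), then res=6, then (i=3), then res=6, then (j=0), then res=9, then (j=1), then res=12, then (j=2), then res=15, then val=0, then (i=3), then val=0, then (i=4), then val=0, then val=-4, then returns -15
g: tmp=4, then acc=-5, then (!(max(max(b, a), (b + a)) == (a - c))) is true, then c=4, then res=0, then (i=-1), then res=0, then (j=0), then res=4, then (j=1), then res=8, then (j=2), then res=12, then (i=0), then res=12, then (j=0), then res=16, then (j=1), then res=20, then (j=2), then res=24, then (i=1), then res=24, then (j=0), then res=28, then (j=1), then res=32, then (j=2), then res=36, then (i=2), then res=36, then (j=0), then res=40, then (j=1), then res=44, then (j=2), then res=48, then (i=3), then res=48, then (j=0), then res=52, then (j=1), then res=56, then (j=2), then res=60, then val=0, then val=-13, then (i=4), then val=-13, then val=-4, then returns -60
verdict: not equivalent; witness: a=4, b=-5, c=-5


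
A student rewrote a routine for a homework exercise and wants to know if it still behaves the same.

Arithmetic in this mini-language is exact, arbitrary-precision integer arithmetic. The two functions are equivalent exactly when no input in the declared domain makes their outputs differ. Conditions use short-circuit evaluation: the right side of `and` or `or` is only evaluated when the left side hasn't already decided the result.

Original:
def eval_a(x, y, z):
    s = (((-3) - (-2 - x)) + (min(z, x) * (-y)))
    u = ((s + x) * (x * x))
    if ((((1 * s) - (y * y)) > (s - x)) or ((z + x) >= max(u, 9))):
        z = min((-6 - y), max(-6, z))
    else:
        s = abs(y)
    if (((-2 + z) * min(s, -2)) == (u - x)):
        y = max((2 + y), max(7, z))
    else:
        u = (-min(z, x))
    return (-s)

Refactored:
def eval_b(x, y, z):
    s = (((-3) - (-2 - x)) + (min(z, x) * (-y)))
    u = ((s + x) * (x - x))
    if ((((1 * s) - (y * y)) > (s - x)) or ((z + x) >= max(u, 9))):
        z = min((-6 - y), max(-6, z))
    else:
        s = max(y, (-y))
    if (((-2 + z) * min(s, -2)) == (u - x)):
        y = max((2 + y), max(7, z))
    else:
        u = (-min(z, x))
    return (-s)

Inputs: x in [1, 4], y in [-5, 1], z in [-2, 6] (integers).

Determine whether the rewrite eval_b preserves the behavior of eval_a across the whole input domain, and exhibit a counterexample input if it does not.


Input x=3, y=-5, z=6: -5 from eval_a versus -17 from eval_b.
verdict: not equivalent; witness: x=3, y=-5, z=6


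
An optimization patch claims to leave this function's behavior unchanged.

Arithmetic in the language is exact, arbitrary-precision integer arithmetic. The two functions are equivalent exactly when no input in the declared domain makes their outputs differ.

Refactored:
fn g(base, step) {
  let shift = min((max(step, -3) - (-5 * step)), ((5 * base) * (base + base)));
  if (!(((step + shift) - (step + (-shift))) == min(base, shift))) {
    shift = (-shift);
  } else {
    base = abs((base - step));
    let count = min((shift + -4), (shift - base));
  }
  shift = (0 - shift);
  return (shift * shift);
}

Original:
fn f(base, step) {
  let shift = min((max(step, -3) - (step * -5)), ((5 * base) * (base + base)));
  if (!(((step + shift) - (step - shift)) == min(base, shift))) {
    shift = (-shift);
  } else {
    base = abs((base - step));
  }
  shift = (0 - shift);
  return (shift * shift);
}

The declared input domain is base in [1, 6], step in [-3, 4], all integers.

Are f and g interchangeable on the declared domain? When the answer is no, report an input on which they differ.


The two are interchangeable: arithmetic usage differs; and constant usage differs; and statement counts differ; and min/max/abs usage differs; and local variable names differ, and every declared input agrees.
As a probe, take base=2, step=-3: f runs shift=-18, then (!(((step + shift) - (step - shift)) == min(base, shift))) is true, then shift=18, then shift=-18, then returns 324; g runs shift=-18, then (!(((step + shift) - (step + (-shift))) == min(base, shift))) is true, then shift=18, then shift=-18, then returns 324; both end at 324.
Across all 48 domain points the two functions coincide.
verdict: equivalent


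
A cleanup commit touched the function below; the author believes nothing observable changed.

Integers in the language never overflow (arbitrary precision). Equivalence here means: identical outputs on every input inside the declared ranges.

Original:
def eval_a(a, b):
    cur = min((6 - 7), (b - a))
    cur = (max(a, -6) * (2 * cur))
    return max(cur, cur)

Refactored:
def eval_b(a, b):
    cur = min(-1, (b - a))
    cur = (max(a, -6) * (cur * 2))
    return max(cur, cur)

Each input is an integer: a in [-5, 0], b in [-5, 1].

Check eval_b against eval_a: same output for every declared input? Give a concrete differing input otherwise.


Comparing the listings, the differences include: constant usage differs; also arithmetic usage differs.
As a probe, take a=0, b=-1: eval_a runs cur becomes -1; next cur becomes 0; next final value 0; eval_b runs cur becomes -1; next cur becomes 0; next final value 0; both end at 0.
Sweeping the whole domain (42 inputs) finds no disagreement.
verdict: equivalent


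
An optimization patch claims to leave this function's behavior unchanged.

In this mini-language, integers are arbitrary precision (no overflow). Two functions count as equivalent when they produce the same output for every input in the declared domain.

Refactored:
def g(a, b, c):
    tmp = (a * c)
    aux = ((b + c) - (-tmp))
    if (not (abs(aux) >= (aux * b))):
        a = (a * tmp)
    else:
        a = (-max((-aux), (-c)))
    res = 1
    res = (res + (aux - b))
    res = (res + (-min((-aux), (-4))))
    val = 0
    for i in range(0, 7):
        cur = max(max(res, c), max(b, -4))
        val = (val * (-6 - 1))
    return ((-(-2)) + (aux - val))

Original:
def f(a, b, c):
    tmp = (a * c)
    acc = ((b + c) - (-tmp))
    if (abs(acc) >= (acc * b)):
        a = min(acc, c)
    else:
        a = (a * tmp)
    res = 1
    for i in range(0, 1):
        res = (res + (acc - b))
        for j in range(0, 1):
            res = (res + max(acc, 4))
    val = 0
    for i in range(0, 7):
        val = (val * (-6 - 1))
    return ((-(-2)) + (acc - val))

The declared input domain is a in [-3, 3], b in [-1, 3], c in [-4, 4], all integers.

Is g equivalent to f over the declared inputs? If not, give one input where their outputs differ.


Side by side, the visible changes include: boolean connective usage differs, plus local variable names differ, plus min/max/abs usage differs, plus statement counts differ, plus loop structure differs, plus constant usage differs.
As a probe, take a=3, b=0, c=1: f runs tmp = 3; acc = 4; (abs(acc) >= (acc * b)) -> true; a = 1; res = 1; [i=0]; res = 5; [j=0]; res = 9; val = 0; [i=0]; val = 0; [i=1]; val = 0; [i=2]; val = 0; [i=3]; val = 0; [i=4]; val = 0; [i=5]; val = 0; [i=6]; val = 0; return 6; g runs tmp = 3; aux = 4; (not (abs(aux) >= (aux * b))) -> false; a = 1; res = 1; res = 5; res = 9; val = 0; [i=0]; cur = 9; val = 0; [i=1]; cur = 9; val = 0; [i=2]; cur = 9; val = 0; [i=3]; cur = 9; val = 0; [i=4]; cur = 9; val = 0; [i=5]; cur = 9; val = 0; [i=6]; cur = 9; val = 0; return 6; both end at 6.
Across all 315 domain points the two functions coincide.
verdict: equivalent


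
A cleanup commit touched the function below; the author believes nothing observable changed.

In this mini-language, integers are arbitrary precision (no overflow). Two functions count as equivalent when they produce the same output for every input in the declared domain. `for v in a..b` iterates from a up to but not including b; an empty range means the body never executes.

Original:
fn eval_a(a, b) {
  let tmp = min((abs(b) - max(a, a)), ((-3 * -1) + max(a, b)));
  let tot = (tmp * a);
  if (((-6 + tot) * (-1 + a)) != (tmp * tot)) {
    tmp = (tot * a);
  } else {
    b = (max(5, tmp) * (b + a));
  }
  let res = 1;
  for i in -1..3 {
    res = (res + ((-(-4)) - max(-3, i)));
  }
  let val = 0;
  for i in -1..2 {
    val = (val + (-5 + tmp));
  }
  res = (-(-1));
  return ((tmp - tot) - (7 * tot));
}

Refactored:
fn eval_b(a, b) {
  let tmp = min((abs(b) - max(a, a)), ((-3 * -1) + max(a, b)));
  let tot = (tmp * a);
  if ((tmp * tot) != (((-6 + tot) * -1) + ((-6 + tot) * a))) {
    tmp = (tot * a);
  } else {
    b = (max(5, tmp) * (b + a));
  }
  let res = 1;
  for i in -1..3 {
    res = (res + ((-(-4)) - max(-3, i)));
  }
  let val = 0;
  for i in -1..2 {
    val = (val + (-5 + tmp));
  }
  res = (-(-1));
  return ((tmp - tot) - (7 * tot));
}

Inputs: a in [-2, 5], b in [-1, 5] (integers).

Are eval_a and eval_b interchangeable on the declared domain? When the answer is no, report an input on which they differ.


Changes here: arithmetic usage differs; also constant usage differs; the full 56-point sweep finds no disagreement.
verdict: equivalent


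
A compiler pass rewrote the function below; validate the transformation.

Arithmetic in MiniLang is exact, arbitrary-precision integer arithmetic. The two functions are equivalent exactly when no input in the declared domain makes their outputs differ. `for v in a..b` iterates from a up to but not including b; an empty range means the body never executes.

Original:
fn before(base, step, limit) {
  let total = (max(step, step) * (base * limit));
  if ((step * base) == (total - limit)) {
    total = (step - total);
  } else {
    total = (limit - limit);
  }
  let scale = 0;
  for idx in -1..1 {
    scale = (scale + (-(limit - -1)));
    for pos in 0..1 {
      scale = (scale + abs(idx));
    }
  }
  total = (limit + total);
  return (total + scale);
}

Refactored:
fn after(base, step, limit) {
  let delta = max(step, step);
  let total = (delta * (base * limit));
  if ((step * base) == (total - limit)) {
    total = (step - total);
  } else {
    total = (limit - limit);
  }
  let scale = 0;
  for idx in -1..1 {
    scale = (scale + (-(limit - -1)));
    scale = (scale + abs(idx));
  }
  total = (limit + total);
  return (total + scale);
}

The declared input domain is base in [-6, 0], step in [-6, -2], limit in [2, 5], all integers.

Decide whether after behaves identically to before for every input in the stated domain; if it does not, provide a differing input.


The two versions differ — the changes include local variable names differ, loop structure differs.
One worked example (base=-1, step=-4, limit=4) — before: total := 16 | ((step * base) == (total - limit)): false | total := 0 | scale := 0 | iter idx=-1: | scale := -5 | iter pos=0: | scale := -4 | iter idx=0: | scale := -9 | iter pos=0: | scale := -9 | total := 4 | result -5; after: delta := -4 | total := 16 | ((step * base) == (total - limit)): false | total := 0 | scale := 0 | iter idx=-1: | scale := -5 | scale := -4 | iter idx=0: | scale := -9 | scale := -9 | total := 4 | result -5; agreement on -5.
Across all 140 domain points the two functions coincide.
verdict: equivalent


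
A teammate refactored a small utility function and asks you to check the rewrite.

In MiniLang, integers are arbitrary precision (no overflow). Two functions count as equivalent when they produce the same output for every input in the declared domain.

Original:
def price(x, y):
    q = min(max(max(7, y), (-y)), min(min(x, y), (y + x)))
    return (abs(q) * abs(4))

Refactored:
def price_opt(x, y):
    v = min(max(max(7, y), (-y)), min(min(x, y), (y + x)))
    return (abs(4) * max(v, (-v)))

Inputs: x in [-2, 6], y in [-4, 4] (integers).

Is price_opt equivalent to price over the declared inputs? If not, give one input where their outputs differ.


Side by side, the visible changes include: min/max/abs usage differs; and local variable names differ.
Tracing x=5, y=1: price: q=1, then returns 4 | price_opt: v=1, then returns 4 — matching result 4.
Sweeping the whole domain (81 inputs) finds no disagreement.
verdict: equivalent


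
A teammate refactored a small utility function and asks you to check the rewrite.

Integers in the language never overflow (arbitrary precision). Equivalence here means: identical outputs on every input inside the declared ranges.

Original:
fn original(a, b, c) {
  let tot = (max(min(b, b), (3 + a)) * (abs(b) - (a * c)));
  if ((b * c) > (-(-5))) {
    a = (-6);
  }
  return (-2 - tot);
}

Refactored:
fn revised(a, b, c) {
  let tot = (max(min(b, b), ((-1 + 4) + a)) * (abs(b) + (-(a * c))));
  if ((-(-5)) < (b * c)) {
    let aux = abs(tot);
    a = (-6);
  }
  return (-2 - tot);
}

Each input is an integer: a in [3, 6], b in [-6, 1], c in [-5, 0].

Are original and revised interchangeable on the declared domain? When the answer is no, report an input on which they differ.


Although local variable names differ, constant usage differs, arithmetic usage differs, comparison usage differs, min/max/abs usage differs, statement counts differ, 192/192 inputs agree.
verdict: equivalent


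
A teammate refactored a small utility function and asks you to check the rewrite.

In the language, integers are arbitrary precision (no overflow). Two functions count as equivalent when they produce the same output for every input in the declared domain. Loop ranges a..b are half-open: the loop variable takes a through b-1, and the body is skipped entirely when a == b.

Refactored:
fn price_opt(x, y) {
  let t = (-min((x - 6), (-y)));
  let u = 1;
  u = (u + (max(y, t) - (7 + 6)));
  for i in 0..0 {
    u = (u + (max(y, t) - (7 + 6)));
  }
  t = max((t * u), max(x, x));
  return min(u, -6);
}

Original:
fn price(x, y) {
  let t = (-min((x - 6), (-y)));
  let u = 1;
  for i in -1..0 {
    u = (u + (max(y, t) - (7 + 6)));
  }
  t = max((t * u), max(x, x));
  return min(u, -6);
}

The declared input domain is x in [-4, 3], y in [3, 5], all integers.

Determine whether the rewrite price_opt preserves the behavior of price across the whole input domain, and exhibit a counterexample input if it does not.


This is a faithful refactor — statement counts differ; also loop structure differs; also arithmetic usage differs; also constant usage differs; also min/max/abs usage differs, but the computed results match everywhere.
One worked example (x=1, y=3) — price: t=5, then u=1, then (i=-1), then u=-7, then t=1, then returns -7; price_opt: t=5, then u=1, then u=-7, then the loop over i runs zero times, then t=1, then returns -7; agreement on -7.
Checked all 24 inputs in the declared domain: the outputs agree on every one.
verdict: equivalent


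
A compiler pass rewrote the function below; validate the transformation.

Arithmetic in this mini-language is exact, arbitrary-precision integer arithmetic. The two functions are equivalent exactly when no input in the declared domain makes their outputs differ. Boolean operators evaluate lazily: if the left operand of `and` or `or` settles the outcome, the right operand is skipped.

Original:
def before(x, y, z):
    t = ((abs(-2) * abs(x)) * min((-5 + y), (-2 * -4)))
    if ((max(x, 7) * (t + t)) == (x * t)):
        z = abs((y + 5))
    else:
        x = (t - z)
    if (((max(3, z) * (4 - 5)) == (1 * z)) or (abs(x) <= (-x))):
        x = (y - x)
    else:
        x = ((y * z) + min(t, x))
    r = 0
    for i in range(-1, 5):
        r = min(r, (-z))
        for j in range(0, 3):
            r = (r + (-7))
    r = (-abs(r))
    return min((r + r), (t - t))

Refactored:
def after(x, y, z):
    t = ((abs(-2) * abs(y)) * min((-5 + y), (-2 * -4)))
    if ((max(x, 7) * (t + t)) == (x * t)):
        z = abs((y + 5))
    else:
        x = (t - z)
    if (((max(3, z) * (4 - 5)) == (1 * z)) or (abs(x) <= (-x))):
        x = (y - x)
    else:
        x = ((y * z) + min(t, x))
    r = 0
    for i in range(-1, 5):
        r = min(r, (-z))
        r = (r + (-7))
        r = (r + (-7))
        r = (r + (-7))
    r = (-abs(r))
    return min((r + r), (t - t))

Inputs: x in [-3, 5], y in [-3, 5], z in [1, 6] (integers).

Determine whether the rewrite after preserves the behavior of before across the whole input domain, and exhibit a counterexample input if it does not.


These are not equivalent — on x=-3, y=0, z=1 the outputs split (-254 vs -262).
before: t = -30; ((max(x, 7) * (t + t)) == (x * t)) -> false; x = -31; (((max(3, z) * (4 - 5)) == (1 * z)) or (abs(x) <= (-x))) -> true; x = 31; r = 0; [i=-1]; r = -1; [j=0]; r = -8; [j=1]; r = -15; [j=2]; r = -22; [i=0]; r = -22; [j=0]; r = -29; [j=1]; r = -36; [j=2]; r = -43; [i=1]; r = -43; [j=0]; r = -50; [j=1]; r = -57; [j=2]; r = -64; [i=2]; r = -64; [j=0]; r = -71; [j=1]; r = -78; [j=2]; r = -85; [i=3]; r = -85; [j=0]; r = -92; [j=1]; r = -99; [j=2]; r = -106; [i=4]; r = -106; [j=0]; r = -113; [j=1]; r = -120; [j=2]; r = -127; r = -127; return -254
after: t = 0; ((max(x, 7) * (t + t)) == (x * t)) -> true; z = 5; (((max(3, z) * (4 - 5)) == (1 * z)) or (abs(x) <= (-x))) -> true; x = 3; r = 0; [i=-1]; r = -5; r = -12; r = -19; r = -26; [i=0]; r = -26; r = -33; r = -40; r = -47; [i=1]; r = -47; r = -54; r = -61; r = -68; [i=2]; r = -68; r = -75; r = -82; r = -89; [i=3]; r = -89; r = -96; r = -103; r = -110; [i=4]; r = -110; r = -117; r = -124; r = -131; r = -131; return -262
verdict: not equivalent; witness: x=-3, y=0, z=1


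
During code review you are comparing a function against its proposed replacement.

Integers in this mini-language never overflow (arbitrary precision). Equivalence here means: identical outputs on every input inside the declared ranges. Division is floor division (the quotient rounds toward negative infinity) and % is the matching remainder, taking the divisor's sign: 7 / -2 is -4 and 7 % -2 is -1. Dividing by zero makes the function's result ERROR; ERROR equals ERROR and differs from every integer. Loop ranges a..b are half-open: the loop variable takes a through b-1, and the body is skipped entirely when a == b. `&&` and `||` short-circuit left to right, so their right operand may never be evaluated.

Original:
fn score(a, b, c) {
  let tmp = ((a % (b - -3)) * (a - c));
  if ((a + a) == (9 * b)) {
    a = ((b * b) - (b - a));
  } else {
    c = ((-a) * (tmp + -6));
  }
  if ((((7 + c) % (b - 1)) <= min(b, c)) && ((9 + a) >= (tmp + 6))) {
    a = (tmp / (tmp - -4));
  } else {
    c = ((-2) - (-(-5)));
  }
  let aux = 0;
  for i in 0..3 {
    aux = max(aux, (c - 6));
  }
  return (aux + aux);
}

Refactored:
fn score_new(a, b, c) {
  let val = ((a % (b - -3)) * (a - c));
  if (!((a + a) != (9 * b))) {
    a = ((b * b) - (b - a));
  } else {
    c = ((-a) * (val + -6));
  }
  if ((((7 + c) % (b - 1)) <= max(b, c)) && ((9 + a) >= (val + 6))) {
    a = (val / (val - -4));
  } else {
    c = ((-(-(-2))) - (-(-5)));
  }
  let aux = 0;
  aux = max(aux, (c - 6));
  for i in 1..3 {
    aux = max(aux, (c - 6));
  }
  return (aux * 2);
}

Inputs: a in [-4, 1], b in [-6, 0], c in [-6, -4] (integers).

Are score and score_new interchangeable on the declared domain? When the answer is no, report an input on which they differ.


Not equivalent: a=-2, b=-6, c=-4 separates them (0 vs ERROR).
score: tmp=-4, then ((a + a) == (9 * b)) is false, then c=-20, then ((((7 + c) % (b - 1)) <= min(b, c)) && ((9 + a) >= (tmp + 6))) is false, then c=-7, then aux=0, then (i=0), then aux=0, then (i=1), then aux=0, then (i=2), then aux=0, then returns 0
score_new: val=-4, then (!((a + a) != (9 * b))) is false, then c=-20, then ((((7 + c) % (b - 1)) <= max(b, c)) && ((9 + a) >= (val + 6))) is true, then a zero divisor aborts: ERROR
verdict: not equivalent; witness: a=-2, b=-6, c=-4


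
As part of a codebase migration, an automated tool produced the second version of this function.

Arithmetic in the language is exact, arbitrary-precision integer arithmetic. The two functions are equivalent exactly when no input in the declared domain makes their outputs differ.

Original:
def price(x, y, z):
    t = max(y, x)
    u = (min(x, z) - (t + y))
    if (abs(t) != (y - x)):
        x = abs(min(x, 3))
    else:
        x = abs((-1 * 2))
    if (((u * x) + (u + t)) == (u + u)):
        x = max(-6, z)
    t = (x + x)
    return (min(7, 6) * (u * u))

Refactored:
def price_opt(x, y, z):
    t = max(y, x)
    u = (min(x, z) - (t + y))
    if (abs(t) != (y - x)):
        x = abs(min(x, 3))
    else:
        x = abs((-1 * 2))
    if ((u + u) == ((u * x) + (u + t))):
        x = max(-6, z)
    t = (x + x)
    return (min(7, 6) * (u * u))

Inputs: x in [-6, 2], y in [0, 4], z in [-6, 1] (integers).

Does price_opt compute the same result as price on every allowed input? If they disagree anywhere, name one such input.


Side by side, the visible changes include: same computation, different form.
Tracing x=-1, y=0, z=-5: price: t := 0 | u := -5 | (abs(t) != (y - x)): true | x := 1 | (((u * x) + (u + t)) == (u + u)): true | x := -5 | t := -10 | result 150 | price_opt: t := 0 | u := -5 | (abs(t) != (y - x)): true | x := 1 | ((u + u) == ((u * x) + (u + t))): true | x := -5 | t := -10 | result 150 — matching result 150.
Every one of the 360 inputs gives matching results.
verdict: equivalent


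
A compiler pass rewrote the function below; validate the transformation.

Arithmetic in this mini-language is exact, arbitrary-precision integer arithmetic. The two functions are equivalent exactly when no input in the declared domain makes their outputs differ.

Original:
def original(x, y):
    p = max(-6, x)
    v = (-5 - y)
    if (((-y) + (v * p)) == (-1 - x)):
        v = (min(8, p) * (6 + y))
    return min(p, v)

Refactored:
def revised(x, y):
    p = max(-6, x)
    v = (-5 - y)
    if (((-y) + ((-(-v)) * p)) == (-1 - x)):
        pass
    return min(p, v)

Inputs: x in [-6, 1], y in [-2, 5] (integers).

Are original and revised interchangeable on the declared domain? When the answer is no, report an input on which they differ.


There is a counterexample at x=0, y=1: 0 on one side, -6 on the other.
original: p := 0 | v := -6 | (((-y) + (v * p)) == (-1 - x)): true | v := 0 | result 0
revised: p := 0 | v := -6 | (((-y) + ((-(-v)) * p)) == (-1 - x)): true | result -6
verdict: not equivalent; witness: x=0, y=1


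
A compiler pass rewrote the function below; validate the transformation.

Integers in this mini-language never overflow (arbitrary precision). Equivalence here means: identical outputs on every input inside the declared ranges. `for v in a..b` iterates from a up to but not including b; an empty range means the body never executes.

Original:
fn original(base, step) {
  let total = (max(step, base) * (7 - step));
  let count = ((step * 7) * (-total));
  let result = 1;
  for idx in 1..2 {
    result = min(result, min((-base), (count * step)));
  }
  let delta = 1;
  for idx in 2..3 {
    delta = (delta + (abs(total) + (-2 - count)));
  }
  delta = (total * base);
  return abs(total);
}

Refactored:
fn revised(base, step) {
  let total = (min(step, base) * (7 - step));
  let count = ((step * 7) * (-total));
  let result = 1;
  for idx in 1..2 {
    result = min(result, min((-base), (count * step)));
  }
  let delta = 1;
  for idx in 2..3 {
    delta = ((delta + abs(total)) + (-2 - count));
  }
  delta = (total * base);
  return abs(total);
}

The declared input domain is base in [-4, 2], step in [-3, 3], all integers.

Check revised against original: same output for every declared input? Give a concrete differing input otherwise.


Input base=-4, step=-3: 30 from original versus 40 from revised.
verdict: not equivalent; witness: base=-4, step=-3


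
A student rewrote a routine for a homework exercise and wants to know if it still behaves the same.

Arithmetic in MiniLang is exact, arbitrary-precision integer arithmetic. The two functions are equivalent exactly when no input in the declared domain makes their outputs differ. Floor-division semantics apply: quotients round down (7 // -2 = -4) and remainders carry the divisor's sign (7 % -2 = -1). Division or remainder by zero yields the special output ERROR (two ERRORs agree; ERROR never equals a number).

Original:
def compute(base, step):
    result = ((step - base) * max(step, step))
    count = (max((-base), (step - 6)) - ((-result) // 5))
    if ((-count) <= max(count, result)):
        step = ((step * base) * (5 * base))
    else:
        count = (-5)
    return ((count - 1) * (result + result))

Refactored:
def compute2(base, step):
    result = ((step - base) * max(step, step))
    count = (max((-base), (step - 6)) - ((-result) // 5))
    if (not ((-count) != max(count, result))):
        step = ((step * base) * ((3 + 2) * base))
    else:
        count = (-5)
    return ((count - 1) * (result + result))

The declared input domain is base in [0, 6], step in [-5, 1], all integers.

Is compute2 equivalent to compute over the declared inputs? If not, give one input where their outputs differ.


On input base=0, step=-5, compute returns 200 while compute2 returns -300.
verdict: not equivalent; witness: base=0, step=-5


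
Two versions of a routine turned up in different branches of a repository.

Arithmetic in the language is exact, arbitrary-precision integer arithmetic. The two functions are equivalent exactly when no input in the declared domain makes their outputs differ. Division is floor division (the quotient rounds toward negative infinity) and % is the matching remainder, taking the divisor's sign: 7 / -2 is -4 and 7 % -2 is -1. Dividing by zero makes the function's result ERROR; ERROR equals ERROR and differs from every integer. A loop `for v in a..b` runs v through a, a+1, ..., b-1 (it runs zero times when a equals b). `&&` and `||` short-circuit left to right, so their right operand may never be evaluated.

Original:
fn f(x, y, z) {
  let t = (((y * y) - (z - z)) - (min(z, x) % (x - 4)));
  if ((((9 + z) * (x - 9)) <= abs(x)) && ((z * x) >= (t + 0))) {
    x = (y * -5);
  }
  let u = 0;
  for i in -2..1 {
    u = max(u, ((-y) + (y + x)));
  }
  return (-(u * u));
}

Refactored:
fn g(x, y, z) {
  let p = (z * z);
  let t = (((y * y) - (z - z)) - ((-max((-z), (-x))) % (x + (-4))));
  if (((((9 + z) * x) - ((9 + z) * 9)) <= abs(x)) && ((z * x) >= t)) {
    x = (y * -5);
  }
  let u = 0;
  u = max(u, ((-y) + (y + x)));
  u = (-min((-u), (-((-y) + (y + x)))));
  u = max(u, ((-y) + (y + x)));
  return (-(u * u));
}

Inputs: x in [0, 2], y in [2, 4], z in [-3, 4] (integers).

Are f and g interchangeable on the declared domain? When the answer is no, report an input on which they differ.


Reading the diff, among the changes: constant usage differs, local variable names differ, min/max/abs usage differs, statement counts differ, arithmetic usage differs, loop structure differs.
Tracing x=0, y=2, z=4: f: t=4, then ((((9 + z) * (x - 9)) <= abs(x)) && ((z * x) >= (t + 0))) is false, then u=0, then (i=-2), then u=0, then (i=-1), then u=0, then (i=0), then u=0, then returns 0 | g: p=16, then t=4, then (((((9 + z) * x) - ((9 + z) * 9)) <= abs(x)) && ((z * x) >= t)) is false, then u=0, then u=0, then u=0, then u=0, then returns 0 — matching result 0.
Sweeping the whole domain (72 inputs) finds no disagreement.
verdict: equivalent


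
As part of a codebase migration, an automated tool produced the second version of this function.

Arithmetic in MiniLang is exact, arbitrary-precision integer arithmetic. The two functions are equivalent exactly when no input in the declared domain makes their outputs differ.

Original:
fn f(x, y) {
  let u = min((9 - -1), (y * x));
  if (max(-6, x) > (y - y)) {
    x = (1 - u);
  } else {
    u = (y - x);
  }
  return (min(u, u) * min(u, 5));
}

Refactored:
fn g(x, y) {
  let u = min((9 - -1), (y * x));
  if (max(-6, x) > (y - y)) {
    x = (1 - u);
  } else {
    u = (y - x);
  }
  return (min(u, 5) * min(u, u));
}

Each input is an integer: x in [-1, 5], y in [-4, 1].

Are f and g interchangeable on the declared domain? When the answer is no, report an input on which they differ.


Differences: same computation, different form — yet all 42 inputs agree.
verdict: equivalent


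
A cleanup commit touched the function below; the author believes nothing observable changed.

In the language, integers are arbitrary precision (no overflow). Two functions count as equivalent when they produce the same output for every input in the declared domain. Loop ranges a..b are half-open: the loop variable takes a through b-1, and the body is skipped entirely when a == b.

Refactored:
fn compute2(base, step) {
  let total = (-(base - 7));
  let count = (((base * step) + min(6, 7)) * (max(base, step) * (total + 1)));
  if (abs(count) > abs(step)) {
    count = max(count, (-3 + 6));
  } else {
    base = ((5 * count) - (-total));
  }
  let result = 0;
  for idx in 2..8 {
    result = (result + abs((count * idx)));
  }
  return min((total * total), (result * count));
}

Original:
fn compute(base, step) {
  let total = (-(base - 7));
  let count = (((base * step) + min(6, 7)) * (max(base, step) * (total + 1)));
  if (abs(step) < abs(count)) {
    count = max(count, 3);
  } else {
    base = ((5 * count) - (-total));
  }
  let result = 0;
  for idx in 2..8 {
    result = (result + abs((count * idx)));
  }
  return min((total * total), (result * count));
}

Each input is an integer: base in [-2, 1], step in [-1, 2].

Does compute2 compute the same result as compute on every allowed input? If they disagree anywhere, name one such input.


Behavior is preserved: although arithmetic usage differs, and constant usage differs, and comparison usage differs, the outputs never diverge.
Spot check at base=0, step=0 — compute: total becomes 7; next count becomes 0; next (abs(step) < abs(count)) evaluates to false; next base becomes 7; next result becomes 0; next at idx=2:; next result becomes 0; next at idx=3:; next result becomes 0; next at idx=4:; next result becomes 0; next at idx=5:; next result becomes 0; next at idx=6:; next result becomes 0; next at idx=7:; next result becomes 0; next final value 0. compute2: total becomes 7; next count becomes 0; next (abs(count) > abs(step)) evaluates to false; next base becomes 7; next result becomes 0; next at idx=2:; next result becomes 0; next at idx=3:; next result becomes 0; next at idx=4:; next result becomes 0; next at idx=5:; next result becomes 0; next at idx=6:; next result becomes 0; next at idx=7:; next result becomes 0; next final value 0. Both give 0.
An exhaustive pass over the 16 declared inputs shows identical outputs.
verdict: equivalent


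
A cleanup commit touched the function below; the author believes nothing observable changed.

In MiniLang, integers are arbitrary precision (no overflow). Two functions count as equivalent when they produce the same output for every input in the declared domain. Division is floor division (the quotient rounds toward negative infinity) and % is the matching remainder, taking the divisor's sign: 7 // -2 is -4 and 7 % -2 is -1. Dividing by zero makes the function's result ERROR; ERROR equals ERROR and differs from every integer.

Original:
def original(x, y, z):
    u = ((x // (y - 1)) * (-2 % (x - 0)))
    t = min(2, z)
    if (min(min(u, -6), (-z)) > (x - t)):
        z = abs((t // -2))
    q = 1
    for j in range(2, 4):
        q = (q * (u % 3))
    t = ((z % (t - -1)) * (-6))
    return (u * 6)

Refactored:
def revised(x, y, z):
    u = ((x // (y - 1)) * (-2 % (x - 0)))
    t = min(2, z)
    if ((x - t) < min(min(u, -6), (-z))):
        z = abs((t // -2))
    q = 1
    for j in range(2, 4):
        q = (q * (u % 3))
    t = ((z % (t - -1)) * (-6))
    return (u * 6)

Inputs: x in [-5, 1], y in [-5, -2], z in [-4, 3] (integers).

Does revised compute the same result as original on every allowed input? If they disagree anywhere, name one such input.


Side by side, the visible changes include: comparison usage differs.
One worked example (x=0, y=-3, z=-3) — original: division by zero -> ERROR; revised: division by zero -> ERROR; agreement on ERROR.
An exhaustive pass over the 224 declared inputs shows identical outputs.
verdict: equivalent


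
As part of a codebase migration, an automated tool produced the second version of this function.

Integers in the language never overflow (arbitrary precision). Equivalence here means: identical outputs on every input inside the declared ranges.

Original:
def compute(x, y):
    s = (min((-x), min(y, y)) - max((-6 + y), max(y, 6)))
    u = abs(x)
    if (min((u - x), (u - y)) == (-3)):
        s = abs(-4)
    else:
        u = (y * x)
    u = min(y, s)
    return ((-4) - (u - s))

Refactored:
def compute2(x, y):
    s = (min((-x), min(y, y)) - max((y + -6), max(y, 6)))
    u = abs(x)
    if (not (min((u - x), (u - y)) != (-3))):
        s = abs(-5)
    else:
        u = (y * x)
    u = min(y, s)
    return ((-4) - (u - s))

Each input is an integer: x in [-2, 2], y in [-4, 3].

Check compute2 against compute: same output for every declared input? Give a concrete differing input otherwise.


Consider the input x=0, y=3.
compute: s := -6 | u := 0 | (min((u - x), (u - y)) == (-3)): true | s := 4 | u := 3 | result -3
compute2: s := -6 | u := 0 | (not (min((u - x), (u - y)) != (-3))): true | s := 5 | u := 3 | result -2
-3 != -2, so the rewrite changes behavior.
verdict: not equivalent; witness: x=0, y=3
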